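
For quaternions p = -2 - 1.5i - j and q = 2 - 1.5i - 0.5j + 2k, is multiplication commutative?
No: pq = -6.75 - 2i + 2j - 4.75k ≠ -6.75 + 2i - 4j - 3.25k = qp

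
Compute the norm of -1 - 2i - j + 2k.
√10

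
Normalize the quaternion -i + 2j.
-0.4472i + 0.8944j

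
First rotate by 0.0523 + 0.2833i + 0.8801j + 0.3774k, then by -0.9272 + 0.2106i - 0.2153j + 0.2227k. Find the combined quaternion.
-0.0027 - 0.5289i - 0.8437j - 0.0919k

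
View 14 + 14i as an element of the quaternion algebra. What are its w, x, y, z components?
14 + 14i + 0j + 0k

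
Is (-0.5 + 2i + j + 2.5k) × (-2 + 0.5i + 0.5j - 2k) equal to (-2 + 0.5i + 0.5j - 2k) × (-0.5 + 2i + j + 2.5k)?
No: pq = 4.5 - 7.5i + 3j - 3.5k ≠ 4.5 - i - 7.5j - 4.5k = qp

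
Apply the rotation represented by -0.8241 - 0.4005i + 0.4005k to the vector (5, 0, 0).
(3.396, -3.301, -1.604)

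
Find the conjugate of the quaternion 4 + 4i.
4 - 4i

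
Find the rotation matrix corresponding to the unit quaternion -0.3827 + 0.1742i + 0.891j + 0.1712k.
[[-0.6464, 0.4415, -0.6223], [0.1794, 0.8807, 0.4384], [0.7416, 0.1717, -0.6485]]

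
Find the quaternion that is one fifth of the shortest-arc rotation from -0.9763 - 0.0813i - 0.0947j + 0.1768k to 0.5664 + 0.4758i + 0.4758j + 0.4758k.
-0.9637 - 0.1809i - 0.1923j + 0.0387k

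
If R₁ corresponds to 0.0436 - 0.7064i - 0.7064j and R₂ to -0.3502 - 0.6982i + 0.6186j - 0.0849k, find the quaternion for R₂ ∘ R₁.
-0.0715 + 0.157i + 0.3343j + 0.9265k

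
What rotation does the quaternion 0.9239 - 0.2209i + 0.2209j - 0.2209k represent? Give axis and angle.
axis = (-√3/3, √3/3, -√3/3), θ = π/4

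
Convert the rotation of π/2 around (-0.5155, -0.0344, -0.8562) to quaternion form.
0.7071 - 0.3645i - 0.0243j - 0.6054k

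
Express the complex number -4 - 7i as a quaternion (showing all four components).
-4 - 7i + 0j + 0k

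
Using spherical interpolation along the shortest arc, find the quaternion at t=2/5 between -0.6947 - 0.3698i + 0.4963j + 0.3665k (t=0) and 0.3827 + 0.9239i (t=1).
-0.6306 - 0.6611i + 0.327j + 0.2415k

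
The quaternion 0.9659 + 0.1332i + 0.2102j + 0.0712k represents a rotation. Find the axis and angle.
axis = (0.5146, 0.8121, 0.2751), θ = π/6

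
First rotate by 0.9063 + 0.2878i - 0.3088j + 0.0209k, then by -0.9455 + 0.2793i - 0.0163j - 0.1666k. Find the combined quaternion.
-0.9388 - 0.0708i + 0.2234j - 0.2523k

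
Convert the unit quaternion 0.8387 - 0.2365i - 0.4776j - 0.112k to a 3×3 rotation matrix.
[[0.5187, 0.4138, -0.7482], [0.038, 0.863, 0.5037], [0.8541, -0.2897, 0.4319]]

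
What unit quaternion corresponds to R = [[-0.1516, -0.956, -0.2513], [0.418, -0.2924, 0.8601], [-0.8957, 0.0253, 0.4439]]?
0.5 - 0.4174i + 0.3222j + 0.687k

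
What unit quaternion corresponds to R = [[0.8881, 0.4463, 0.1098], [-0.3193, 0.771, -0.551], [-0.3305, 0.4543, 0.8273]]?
0.9336 + 0.2692i + 0.1179j - 0.205k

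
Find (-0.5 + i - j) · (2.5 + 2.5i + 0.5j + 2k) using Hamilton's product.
-3.25 - 0.75i - 4.75j + 2k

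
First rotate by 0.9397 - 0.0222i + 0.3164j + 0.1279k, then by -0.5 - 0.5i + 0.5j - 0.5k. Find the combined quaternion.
-0.5752 - 0.2366i + 0.3867j - 0.6809k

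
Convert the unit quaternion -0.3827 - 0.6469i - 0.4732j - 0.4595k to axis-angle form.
axis = (-0.7002, -0.5122, -0.4974), θ = 5π/4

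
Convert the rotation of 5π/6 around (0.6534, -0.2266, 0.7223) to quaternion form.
0.2588 + 0.6311i - 0.2189j + 0.6977k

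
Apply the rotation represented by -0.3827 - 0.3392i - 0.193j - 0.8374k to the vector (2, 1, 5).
(2.115, 1.229, 4.901)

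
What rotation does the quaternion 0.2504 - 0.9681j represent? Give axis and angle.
axis = (0, -1, 0), θ = 151°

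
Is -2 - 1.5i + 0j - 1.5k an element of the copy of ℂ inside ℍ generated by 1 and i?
No. The quaternion -2 - 1.5i - 1.5k has j-coefficient y = 0 and k-coefficient z = -1.5, not both zero, so it does not lie in the complex subalgebra spanned by 1 and i.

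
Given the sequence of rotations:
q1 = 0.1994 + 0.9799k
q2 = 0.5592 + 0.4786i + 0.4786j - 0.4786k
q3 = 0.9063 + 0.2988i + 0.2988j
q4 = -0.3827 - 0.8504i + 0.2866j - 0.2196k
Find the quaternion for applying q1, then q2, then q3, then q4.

q2 · q1 = 0.5805 + 0.5644i - 0.3735j + 0.4525k
q3 · q2 · q1 = 0.4691 + 0.8202i - 0.3003j + 0.1299k
q4 · q3 · q2 · q1 = 0.6326 - 0.7415i + 0.1797j - 0.1324k
0.6326 - 0.7415i + 0.1797j - 0.1324k


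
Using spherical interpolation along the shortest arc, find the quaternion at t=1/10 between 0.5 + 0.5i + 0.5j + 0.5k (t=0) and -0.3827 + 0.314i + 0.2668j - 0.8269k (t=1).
0.5257 + 0.4342i + 0.4404j + 0.5841k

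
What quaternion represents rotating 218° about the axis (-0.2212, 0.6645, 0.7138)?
-0.3256 - 0.2091i + 0.6283j + 0.6749k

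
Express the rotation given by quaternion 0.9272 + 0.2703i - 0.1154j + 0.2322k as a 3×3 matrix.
[[0.8655, -0.493, -0.0885], [0.3682, 0.746, -0.5548], [0.3395, 0.4477, 0.8272]]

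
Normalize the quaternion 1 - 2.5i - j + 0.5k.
0.343 - 0.8575i - 0.343j + 0.1715k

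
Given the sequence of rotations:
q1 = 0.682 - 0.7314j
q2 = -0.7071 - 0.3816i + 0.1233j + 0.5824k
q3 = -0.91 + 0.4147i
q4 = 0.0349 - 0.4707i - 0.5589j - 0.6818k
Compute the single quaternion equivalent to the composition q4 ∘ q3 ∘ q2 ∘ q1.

q2 · q1 = -0.3921 + 0.1657i + 0.6013j + 0.6763k
q3 · q2 · q1 = 0.2881 - 0.3134i - 0.8276j - 0.3661k
q4 · q3 · q2 · q1 = -0.8496 - 0.5062i - 0.1485j + 0.0052k
-0.8496 - 0.5062i - 0.1485j + 0.0052k


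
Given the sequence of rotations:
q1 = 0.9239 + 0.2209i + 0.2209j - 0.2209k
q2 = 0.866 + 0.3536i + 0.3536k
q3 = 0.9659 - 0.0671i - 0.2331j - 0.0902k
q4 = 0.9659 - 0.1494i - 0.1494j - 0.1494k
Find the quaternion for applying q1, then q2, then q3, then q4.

q2 · q1 = 0.8001 + 0.4399i + 0.3475j + 0.2135k
q3 · q2 · q1 = 0.9026 + 0.3528i + 0.1238j + 0.2133k
q4 · q3 · q2 · q1 = 0.9749 + 0.1925i - 0.0361j + 0.1054k
0.9749 + 0.1925i - 0.0361j + 0.1054k


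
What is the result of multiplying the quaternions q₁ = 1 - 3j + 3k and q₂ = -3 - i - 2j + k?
-12 + 2i + 4j - 11k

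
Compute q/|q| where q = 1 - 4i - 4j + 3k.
0.1543 - 0.6172i - 0.6172j + 0.4629k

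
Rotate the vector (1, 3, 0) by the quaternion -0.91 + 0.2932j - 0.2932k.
(-0.945, 3.018, 0.018)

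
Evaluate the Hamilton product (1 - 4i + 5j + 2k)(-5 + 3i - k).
9 + 18i - 23j - 26k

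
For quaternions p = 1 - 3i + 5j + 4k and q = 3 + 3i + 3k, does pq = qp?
No: pq = 9i + 36j ≠ -21i - 6j + 30k = qp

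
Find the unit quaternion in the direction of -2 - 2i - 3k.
-0.4851 - 0.4851i - 0.7276k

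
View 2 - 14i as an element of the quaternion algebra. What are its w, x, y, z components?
2 - 14i + 0j + 0k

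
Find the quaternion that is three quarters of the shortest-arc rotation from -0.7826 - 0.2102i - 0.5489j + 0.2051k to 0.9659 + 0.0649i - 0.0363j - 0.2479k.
-0.956 - 0.1063i - 0.1184j + 0.2465k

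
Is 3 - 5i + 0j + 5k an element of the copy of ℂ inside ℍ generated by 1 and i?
No. The quaternion 3 - 5i + 5k has j-coefficient y = 0 and k-coefficient z = 5, not both zero, so it does not lie in the complex subalgebra spanned by 1 and i.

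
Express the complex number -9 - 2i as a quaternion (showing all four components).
-9 - 2i + 0j + 0k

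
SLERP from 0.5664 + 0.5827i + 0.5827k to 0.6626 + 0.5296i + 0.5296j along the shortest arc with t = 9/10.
0.6731 + 0.5525i + 0.4873j + 0.0652k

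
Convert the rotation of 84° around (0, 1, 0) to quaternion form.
0.7431 + 0.6691j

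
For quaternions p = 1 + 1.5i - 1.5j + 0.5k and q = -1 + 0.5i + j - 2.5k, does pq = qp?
No: pq = 1 + 2.25i + 6.5j - 0.75k ≠ 1 - 4.25i - 1.5j - 5.25k = qp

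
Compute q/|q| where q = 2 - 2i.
0.7071 - 0.7071i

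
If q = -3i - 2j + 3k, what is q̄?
3i + 2j - 3k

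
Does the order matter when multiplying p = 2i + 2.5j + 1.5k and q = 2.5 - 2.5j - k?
Yes: pq = 7.75 + 6.25i + 8.25j - 1.25k ≠ 7.75 + 3.75i + 4.25j + 8.75k = qp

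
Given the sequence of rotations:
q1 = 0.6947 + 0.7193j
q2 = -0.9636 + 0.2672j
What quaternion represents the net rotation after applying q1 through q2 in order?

q2 · q1 = -0.8616 - 0.5075j
-0.8616 - 0.5075j


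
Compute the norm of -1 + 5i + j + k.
√28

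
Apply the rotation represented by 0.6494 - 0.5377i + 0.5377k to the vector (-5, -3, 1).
(-0.592, -2.324, 5.408)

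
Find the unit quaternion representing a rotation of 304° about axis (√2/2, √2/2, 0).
-0.8829 + 0.332i + 0.332j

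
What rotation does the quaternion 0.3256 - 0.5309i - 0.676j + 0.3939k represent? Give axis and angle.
axis = (-0.5615, -0.715, 0.4166), θ = 142°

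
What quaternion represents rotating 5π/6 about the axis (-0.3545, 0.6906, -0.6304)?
0.2588 - 0.3424i + 0.6671j - 0.6089k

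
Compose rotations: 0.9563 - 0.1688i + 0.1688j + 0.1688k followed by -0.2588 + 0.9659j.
-0.4105 + 0.2067i + 0.88j + 0.1194k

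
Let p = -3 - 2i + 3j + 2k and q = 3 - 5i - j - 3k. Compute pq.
-10 + 2i - 4j + 32k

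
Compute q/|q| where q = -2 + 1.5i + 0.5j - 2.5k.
-0.5601 + 0.4201i + 0.14j - 0.7001k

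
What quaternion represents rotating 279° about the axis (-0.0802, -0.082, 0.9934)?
-0.7604 - 0.0521i - 0.0533j + 0.6452k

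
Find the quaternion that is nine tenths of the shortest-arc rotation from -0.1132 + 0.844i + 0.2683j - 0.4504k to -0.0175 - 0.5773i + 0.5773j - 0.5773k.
0.0002 + 0.6912i - 0.5245j + 0.4972k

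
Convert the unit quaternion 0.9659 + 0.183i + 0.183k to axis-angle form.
axis = (√2/2, 0, √2/2), θ = π/6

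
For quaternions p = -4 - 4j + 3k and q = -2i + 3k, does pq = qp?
No: pq = -9 - 4i - 6j - 20k ≠ -9 + 20i + 6j - 4k = qp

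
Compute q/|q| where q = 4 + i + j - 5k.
0.61 + 0.1525i + 0.1525j - 0.7625k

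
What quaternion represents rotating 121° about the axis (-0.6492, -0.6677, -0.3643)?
0.4924 - 0.565i - 0.5811j - 0.3171k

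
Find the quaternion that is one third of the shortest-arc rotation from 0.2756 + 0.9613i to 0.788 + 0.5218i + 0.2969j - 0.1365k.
0.4817 + 0.8682i + 0.1082j - 0.0498k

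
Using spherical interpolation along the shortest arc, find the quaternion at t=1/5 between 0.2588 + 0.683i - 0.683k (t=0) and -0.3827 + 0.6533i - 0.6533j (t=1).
0.1298 + 0.7698i - 0.1678j - 0.602k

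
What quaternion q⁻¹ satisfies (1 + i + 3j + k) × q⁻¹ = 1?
0.0833 - 0.0833i - 0.25j - 0.0833k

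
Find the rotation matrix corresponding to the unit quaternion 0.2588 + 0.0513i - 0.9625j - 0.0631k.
[[-0.8608, -0.0661, -0.5047], [-0.1314, 0.9868, 0.0949], [0.4917, 0.148, -0.8581]]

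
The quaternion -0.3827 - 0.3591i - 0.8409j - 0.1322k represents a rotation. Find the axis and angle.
axis = (-0.3887, -0.9102, -0.1431), θ = 5π/4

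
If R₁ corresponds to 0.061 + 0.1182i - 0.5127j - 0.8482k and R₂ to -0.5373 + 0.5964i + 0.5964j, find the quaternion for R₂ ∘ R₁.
0.2025 - 0.533i + 0.8177j + 0.0795k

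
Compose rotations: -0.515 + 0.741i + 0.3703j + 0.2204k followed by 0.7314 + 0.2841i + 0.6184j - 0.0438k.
-0.8065 + 0.5482i - 0.1427j - 0.1693k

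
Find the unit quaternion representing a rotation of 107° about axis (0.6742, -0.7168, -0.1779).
0.5948 + 0.542i - 0.5762j - 0.143k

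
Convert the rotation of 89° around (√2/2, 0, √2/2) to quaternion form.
0.7133 + 0.4956i + 0.4956k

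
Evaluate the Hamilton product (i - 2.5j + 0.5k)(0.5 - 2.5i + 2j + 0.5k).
7.25 - 1.75i - 3j - 4k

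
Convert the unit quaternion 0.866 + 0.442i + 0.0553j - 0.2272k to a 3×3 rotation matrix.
[[0.8906, 0.4424, -0.1051], [-0.3446, 0.506, -0.7907], [-0.2966, 0.7404, 0.6032]]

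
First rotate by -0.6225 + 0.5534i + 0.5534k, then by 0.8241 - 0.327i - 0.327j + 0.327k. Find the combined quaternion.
-0.513 + 0.4787i + 0.5655j + 0.4335k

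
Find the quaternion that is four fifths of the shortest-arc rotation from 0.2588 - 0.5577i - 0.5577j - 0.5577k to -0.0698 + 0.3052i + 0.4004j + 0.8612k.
0.1102 - 0.363i - 0.4402j - 0.8138k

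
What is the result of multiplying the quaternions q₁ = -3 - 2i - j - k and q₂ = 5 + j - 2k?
-16 - 7i - 12j - k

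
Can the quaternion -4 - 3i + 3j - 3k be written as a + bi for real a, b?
No. The quaternion -4 - 3i + 3j - 3k has j-coefficient y = 3 and k-coefficient z = -3, not both zero, so it does not lie in the complex subalgebra spanned by 1 and i.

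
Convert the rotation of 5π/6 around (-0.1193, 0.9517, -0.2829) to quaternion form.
0.2588 - 0.1152i + 0.9193j - 0.2733k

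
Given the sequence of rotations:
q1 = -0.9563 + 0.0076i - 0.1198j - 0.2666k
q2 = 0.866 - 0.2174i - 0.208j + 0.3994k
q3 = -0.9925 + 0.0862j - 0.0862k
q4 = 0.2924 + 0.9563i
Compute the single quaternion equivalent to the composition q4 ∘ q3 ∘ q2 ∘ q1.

q2 · q1 = -0.7449 + 0.3178i + 0.0402j - 0.5852k
q3 · q2 · q1 = 0.6854 - 0.3624i - 0.1315j + 0.6176k
q4 · q3 · q2 · q1 = 0.547 + 0.5495i - 0.6291j + 0.0548k
0.547 + 0.5495i - 0.6291j + 0.0548k


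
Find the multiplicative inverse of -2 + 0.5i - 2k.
-0.2424 - 0.0606i + 0.2424k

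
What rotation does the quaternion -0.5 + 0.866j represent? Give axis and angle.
axis = (0, 1, 0), θ = 4π/3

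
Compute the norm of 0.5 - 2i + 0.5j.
2.121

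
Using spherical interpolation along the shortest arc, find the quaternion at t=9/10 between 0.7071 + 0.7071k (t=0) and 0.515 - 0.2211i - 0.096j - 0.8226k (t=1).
-0.3972 + 0.2124i + 0.0922j + 0.888k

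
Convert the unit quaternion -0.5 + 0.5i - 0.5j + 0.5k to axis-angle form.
axis = (√3/3, -√3/3, √3/3), θ = 4π/3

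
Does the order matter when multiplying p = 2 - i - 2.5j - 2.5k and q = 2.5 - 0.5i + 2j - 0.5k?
Yes: pq = 8.25 + 2.75i - 1.5j - 10.5k ≠ 8.25 - 9.75i - 3j - 4k = qp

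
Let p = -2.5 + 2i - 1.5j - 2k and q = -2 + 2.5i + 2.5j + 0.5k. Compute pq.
4.75 - 6i - 9.25j + 11.5k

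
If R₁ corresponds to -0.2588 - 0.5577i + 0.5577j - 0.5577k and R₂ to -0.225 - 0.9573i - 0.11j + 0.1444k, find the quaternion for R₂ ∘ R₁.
-0.3338 + 0.354i - 0.7114j - 0.5071k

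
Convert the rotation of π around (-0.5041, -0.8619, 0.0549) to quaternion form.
-0.5041i - 0.8619j + 0.0549k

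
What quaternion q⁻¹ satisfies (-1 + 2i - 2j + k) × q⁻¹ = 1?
-0.1 - 0.2i + 0.2j - 0.1k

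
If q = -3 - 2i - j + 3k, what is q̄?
-3 + 2i + j - 3k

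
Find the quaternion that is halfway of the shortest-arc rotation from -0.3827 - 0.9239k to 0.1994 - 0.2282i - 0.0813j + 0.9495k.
-0.2945 + 0.1154i + 0.0411j - 0.9478k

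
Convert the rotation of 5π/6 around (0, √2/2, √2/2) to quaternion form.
0.2588 + 0.683j + 0.683k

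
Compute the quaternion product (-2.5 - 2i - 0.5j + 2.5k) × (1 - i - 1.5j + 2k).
-10.25 + 3.25i + 4.75j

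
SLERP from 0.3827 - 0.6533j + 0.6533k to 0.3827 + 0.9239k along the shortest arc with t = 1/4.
0.4025 - 0.5095j + 0.7605k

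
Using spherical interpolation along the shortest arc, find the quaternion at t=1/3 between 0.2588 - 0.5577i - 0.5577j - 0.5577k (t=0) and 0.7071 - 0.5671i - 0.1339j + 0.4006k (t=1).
0.4968 - 0.6688i - 0.4869j - 0.2624k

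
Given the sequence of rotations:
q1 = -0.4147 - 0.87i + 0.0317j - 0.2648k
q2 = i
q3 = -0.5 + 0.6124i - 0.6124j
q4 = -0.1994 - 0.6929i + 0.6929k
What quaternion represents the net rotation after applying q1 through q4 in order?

q2 · q1 = 0.87 - 0.4147i + 0.2648j + 0.0317k
q3 · q2 · q1 = -0.0189 + 0.7207i - 0.6846j - 0.1076k
q4 · q3 · q2 · q1 = 0.5777 + 0.3437i + 0.5613j + 0.4827k
0.5777 + 0.3437i + 0.5613j + 0.4827k


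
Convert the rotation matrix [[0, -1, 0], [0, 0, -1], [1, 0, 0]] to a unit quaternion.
0.5 + 0.5i - 0.5j + 0.5k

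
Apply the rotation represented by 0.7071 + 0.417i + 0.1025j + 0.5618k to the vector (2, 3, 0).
(-1.432, 1.823, 2.762)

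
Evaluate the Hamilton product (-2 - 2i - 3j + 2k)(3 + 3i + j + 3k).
-3 - 23i + j + 7k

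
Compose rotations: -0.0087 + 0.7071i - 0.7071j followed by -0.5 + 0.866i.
-0.608 - 0.3611i + 0.3535j - 0.6123k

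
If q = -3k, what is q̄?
3k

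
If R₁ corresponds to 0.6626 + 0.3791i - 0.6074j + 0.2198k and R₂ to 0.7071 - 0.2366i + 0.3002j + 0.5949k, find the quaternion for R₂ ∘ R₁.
0.6098 + 0.5386i + 0.047j + 0.5795k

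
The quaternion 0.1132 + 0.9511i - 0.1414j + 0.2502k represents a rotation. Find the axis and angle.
axis = (0.9573, -0.1423, 0.2518), θ = 167°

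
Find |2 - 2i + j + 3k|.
√18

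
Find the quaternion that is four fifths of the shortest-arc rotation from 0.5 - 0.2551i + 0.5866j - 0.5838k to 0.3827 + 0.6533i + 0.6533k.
-0.2089 - 0.64i + 0.15j - 0.7241k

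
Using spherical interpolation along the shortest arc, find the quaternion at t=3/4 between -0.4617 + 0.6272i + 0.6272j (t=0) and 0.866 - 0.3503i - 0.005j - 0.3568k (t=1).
-0.8222 + 0.458i + 0.1826j + 0.2846k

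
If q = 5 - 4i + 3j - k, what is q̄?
5 + 4i - 3j + k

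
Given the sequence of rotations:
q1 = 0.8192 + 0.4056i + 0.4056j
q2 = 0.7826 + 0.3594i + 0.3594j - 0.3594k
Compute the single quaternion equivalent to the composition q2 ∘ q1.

q2 · q1 = 0.3496 + 0.7576i + 0.4661j - 0.2944k
0.3496 + 0.7576i + 0.4661j - 0.2944k


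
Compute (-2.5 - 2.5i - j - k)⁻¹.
-0.1724 + 0.1724i + 0.069j + 0.069k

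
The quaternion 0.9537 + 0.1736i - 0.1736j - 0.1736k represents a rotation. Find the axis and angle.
axis = (√3/3, -√3/3, -√3/3), θ = 35°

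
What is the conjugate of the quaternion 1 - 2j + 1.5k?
1 + 2j - 1.5k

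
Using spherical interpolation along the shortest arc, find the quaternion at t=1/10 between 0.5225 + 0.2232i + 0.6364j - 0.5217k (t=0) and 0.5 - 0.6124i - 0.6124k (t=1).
0.5524 + 0.1338i + 0.5975j - 0.5656k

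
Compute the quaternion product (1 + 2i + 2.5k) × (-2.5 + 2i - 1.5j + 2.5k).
-12.75 + 0.75i - 1.5j - 6.75k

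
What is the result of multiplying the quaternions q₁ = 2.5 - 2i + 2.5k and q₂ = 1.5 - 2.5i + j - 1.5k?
2.5 - 11.75i - 6.75j - 2k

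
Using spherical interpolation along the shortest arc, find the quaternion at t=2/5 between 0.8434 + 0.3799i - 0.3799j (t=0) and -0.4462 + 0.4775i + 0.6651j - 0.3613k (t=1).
0.795 + 0.0331i - 0.5804j + 0.1731k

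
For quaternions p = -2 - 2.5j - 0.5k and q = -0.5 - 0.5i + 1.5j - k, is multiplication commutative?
No: pq = 4.25 + 4.25i - 1.5j + k ≠ 4.25 - 2.25i - 2j + 3.5k = qp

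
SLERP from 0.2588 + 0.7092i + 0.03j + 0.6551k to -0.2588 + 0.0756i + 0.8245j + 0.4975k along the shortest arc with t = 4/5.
-0.1618 + 0.2497i + 0.7358j + 0.6083k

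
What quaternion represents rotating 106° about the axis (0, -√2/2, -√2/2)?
0.6018 - 0.5647j - 0.5647k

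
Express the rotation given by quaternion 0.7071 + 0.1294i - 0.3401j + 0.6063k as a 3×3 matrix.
[[0.0335, -0.9454, -0.3241], [0.7694, 0.2313, -0.5954], [0.6379, -0.2294, 0.7352]]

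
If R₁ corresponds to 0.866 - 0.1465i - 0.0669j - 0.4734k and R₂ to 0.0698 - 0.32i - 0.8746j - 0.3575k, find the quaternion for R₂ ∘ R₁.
-0.2142 + 0.1028i - 0.8612j - 0.4494k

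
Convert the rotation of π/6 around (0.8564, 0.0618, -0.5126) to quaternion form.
0.9659 + 0.2217i + 0.016j - 0.1327k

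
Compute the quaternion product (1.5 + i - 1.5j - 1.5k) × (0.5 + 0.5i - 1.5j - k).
-3.5 + 0.5i - 2.75j - 3k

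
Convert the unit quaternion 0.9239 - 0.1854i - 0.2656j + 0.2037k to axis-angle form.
axis = (-0.4845, -0.6941, 0.5324), θ = π/4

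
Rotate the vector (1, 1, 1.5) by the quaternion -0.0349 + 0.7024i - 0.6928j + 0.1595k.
(-0.564, -1.28, -1.514)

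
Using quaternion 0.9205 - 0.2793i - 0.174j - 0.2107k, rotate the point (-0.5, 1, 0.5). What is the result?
(-0.042, 1.194, -0.268)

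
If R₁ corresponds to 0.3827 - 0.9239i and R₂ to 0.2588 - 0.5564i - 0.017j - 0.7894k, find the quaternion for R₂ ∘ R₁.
-0.415 - 0.452i + 0.7228j - 0.3178k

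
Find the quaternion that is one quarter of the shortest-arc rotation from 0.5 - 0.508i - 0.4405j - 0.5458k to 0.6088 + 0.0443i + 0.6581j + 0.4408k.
0.2279 - 0.4532i - 0.6002j - 0.6184k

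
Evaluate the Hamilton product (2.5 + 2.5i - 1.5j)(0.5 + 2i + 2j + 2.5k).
-0.75 + 2.5i - 2j + 14.25k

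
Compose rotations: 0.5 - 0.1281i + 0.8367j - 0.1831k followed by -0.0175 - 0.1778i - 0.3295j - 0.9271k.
0.0744 + 0.7494i - 0.0932j - 0.6513k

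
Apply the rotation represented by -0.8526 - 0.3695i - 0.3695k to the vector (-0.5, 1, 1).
(-0.72, -0.491, 1.22)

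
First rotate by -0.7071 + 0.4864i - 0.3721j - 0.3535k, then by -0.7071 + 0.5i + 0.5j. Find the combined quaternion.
0.4428 - 0.8742i + 0.0863j - 0.1793k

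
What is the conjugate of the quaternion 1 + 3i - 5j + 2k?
1 - 3i + 5j - 2k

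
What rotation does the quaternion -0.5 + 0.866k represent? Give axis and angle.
axis = (0, 0, 1), θ = 4π/3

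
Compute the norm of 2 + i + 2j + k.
√10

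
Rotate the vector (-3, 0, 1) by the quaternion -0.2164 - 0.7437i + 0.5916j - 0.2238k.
(-0.523, 1.763, -2.573)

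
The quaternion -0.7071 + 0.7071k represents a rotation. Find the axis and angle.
axis = (0, 0, 1), θ = 3π/2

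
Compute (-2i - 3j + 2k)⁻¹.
0.1176i + 0.1765j - 0.1176k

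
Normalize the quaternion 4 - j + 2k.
0.8729 - 0.2182j + 0.4364k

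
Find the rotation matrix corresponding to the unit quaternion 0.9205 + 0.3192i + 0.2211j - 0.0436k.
[[0.8984, 0.2214, 0.3792], [0.0609, 0.7924, -0.6069], [-0.4349, 0.5684, 0.6985]]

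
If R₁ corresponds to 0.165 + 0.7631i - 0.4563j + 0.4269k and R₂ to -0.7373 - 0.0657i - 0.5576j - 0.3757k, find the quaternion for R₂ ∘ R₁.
-0.1656 - 0.9829i - 0.0142j + 0.0787k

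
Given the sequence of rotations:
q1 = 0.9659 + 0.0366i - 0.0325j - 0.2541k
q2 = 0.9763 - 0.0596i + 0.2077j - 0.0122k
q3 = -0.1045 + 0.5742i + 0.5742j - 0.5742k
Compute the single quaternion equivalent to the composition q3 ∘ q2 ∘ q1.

q2 · q1 = 0.9488 - 0.075i + 0.1533j - 0.2655k
q3 · q2 · q1 = -0.2966 + 0.4882i + 0.7243j - 0.386k
-0.2966 + 0.4882i + 0.7243j - 0.386k


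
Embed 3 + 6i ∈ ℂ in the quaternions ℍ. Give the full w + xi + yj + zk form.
3 + 6i + 0j + 0k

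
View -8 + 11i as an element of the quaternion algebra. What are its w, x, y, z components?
-8 + 11i + 0j + 0k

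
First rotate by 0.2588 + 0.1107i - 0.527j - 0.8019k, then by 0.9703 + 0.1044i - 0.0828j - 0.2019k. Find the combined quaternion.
0.034 + 0.0944i - 0.4714j - 0.8762k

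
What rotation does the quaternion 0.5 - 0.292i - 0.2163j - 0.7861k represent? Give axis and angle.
axis = (-0.3372, -0.2498, -0.9077), θ = 2π/3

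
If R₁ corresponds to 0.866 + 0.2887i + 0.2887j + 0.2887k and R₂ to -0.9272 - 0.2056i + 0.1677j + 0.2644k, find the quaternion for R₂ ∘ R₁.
-0.8683 - 0.4736i + 0.0132j - 0.1465k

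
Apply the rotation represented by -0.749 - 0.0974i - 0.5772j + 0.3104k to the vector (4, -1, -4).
(-3.23, -0.182, -4.747)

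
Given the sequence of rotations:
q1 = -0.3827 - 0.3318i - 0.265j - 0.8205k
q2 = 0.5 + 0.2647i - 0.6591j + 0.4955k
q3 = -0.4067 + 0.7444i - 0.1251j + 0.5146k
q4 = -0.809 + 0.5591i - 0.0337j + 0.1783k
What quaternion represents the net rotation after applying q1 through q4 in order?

q2 · q1 = 0.1284 + 0.4049i + 0.1725j - 0.8887k
q3 · q2 · q1 = 0.1253 - 0.0467i + 0.7837j + 0.6066k
q4 · q3 · q2 · q1 = -0.157 - 0.0523i - 0.9857j - 0.0318k
-0.157 - 0.0523i - 0.9857j - 0.0318k


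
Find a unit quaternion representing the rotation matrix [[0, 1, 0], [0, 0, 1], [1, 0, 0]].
-0.5 + 0.5i + 0.5j + 0.5k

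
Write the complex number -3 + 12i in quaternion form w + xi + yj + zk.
-3 + 12i + 0j + 0k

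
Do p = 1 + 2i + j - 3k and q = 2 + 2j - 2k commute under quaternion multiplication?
No: pq = -6 + 8i + 8j - 4k ≠ -6 - 12k = qp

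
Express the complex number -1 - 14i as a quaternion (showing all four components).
-1 - 14i + 0j + 0k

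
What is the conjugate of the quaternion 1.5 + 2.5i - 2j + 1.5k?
1.5 - 2.5i + 2j - 1.5k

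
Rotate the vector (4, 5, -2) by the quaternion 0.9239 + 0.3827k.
(-0.707, 6.364, -2)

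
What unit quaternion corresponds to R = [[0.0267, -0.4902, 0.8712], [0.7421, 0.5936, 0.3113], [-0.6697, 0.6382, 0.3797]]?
0.7071 + 0.1156i + 0.5448j + 0.4357k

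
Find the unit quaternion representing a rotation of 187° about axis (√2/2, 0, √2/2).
-0.061 + 0.7058i + 0.7058k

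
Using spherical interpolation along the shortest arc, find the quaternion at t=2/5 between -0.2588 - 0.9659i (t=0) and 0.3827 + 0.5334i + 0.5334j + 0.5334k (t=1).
-0.3427 - 0.8757i - 0.2405j - 0.2405k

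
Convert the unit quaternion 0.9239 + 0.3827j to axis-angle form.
axis = (0, 1, 0), θ = π/4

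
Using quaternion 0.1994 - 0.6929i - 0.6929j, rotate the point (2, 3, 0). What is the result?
(2.96, 2.04, -0.276)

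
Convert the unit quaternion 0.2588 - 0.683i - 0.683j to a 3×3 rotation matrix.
[[0.067, 0.933, -0.3535], [0.933, 0.067, 0.3535], [0.3535, -0.3535, -0.866]]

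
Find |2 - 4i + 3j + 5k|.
√54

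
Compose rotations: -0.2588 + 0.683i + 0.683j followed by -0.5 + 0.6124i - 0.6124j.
0.1294 - 0.5i - 0.183j + 0.8365k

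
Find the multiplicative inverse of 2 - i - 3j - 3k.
0.087 + 0.0435i + 0.1304j + 0.1304k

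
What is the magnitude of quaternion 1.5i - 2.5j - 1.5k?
3.279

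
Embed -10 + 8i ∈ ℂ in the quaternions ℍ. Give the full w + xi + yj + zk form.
-10 + 8i + 0j + 0k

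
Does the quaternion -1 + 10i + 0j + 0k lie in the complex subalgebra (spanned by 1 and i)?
Yes. The quaternion -1 + 10i has j- and k-coefficients y = z = 0, so it lies in the complex subalgebra spanned by 1 and i.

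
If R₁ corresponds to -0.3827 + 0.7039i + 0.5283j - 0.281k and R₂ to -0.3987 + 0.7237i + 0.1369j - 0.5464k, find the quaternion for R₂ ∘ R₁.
-0.5827 - 0.3074i - 0.4443j + 0.6071k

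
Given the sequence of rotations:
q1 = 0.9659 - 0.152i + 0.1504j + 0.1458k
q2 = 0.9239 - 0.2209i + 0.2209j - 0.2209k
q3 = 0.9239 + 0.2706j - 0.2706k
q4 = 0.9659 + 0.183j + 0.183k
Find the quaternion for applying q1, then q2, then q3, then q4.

q2 · q1 = 0.8578 - 0.2884i + 0.4181j - 0.0783k
q3 · q2 · q1 = 0.6582 - 0.1745i + 0.6964j - 0.2264k
q4 · q3 · q2 · q1 = 0.5497 - 0.3374i + 0.7612j - 0.0663k
0.5497 - 0.3374i + 0.7612j - 0.0663k


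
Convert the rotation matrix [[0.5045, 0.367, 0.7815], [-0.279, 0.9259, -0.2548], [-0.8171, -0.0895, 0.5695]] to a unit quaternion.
0.866 + 0.0477i + 0.4615j - 0.1865k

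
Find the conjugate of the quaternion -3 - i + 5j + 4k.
-3 + i - 5j - 4k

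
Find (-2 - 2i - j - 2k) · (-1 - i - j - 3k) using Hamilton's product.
-7 + 5i - j + 9k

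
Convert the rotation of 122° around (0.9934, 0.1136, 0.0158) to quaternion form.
0.4848 + 0.8688i + 0.0994j + 0.0138k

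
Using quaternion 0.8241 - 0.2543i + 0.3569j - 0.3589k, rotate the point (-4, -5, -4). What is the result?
(-7.084, -0.625, 2.536)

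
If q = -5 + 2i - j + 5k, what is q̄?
-5 - 2i + j - 5k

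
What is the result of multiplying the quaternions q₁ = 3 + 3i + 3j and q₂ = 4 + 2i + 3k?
6 + 27i + 3j + 3k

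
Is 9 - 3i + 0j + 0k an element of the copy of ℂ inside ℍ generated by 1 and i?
Yes. The quaternion 9 - 3i has j- and k-coefficients y = z = 0, so it lies in the complex subalgebra spanned by 1 and i.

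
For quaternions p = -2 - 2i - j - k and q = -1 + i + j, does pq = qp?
No: pq = 5 + i - 2j ≠ 5 - i + 2k = qp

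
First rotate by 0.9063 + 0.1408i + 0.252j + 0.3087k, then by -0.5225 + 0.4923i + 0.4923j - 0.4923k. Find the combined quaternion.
-0.5149 + 0.6486i + 0.0932j - 0.5527k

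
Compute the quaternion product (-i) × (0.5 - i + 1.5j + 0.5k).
-1 - 0.5i + 0.5j - 1.5k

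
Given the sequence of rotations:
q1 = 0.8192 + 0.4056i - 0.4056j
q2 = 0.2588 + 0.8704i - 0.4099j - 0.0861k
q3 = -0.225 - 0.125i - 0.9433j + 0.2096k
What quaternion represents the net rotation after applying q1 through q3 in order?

q2 · q1 = -0.3073 + 0.7831i - 0.4757j - 0.2573k
q3 · q2 · q1 = -0.2278 + 0.2046i + 0.5289j + 0.7916k
-0.2278 + 0.2046i + 0.5289j + 0.7916k


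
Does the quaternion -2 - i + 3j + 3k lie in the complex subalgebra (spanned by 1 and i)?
No. The quaternion -2 - i + 3j + 3k has j-coefficient y = 3 and k-coefficient z = 3, not both zero, so it does not lie in the complex subalgebra spanned by 1 and i.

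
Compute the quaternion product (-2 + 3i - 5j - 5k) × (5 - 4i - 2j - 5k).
-33 + 38i + 14j - 41k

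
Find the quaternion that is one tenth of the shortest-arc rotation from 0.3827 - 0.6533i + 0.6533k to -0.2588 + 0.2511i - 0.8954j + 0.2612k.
0.4116 - 0.6744i + 0.1324j + 0.5986k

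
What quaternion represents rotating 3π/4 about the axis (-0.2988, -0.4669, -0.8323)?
0.3827 - 0.2761i - 0.4314j - 0.7689k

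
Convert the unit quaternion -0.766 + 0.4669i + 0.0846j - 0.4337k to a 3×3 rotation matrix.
[[0.6095, -0.5854, -0.5346], [0.7434, 0.1878, 0.6419], [-0.2754, -0.7887, 0.5497]]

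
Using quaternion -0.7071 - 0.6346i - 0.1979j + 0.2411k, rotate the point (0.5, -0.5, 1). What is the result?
(0.081, -1.077, -0.578)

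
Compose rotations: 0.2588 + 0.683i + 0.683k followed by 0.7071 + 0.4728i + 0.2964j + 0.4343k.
-0.4366 + 0.8078i + 0.0504j + 0.3929k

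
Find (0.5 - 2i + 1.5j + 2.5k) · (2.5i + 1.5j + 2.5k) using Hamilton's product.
-3.5 + 1.25i + 12j - 5.5k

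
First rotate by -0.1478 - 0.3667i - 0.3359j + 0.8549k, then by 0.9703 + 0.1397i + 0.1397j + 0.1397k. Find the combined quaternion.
-0.1647 - 0.2101i - 0.5172j + 0.8132k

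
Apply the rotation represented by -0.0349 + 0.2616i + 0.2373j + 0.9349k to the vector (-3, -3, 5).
(4.377, 4.788, 0.959)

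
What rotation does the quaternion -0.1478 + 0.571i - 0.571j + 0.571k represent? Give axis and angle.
axis = (√3/3, -√3/3, √3/3), θ = 197°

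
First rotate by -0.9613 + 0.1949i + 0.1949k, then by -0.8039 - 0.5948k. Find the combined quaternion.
0.8887 - 0.1567i - 0.1159j + 0.4151k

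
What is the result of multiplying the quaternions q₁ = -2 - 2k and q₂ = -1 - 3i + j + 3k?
8 + 8i + 4j - 4k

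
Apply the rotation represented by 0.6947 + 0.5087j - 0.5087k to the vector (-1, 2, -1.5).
(0.388, 2.448, -1.052)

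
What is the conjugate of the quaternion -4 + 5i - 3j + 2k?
-4 - 5i + 3j - 2k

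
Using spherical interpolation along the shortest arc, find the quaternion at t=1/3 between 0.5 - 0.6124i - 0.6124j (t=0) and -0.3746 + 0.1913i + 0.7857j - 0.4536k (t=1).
0.4812 - 0.494i - 0.7059j + 0.1617k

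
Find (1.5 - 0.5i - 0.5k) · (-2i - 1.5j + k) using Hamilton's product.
-0.5 - 3.75i - 0.75j + 2.25k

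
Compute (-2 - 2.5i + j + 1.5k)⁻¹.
-0.1481 + 0.1852i - 0.0741j - 0.1111k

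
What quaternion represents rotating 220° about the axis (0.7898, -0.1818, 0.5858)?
-0.342 + 0.7422i - 0.1708j + 0.5505k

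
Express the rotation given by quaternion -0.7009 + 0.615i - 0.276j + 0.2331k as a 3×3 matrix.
[[0.739, -0.0127, 0.6736], [-0.6662, 0.1349, 0.7334], [-0.1002, -0.9908, 0.0912]]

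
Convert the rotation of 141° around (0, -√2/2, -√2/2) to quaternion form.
0.3338 - 0.6665j - 0.6665k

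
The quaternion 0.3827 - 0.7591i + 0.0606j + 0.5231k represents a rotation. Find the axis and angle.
axis = (-0.8217, 0.0656, 0.5662), θ = 3π/4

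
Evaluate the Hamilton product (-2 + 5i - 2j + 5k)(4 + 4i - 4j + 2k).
-46 + 28i + 10j + 4k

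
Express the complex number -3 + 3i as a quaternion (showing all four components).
-3 + 3i + 0j + 0k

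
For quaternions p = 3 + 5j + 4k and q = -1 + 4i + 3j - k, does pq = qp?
No: pq = -14 - 5i + 20j - 27k ≠ -14 + 29i - 12j + 13k = qp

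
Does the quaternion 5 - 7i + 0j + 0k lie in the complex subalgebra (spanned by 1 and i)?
Yes. The quaternion 5 - 7i has j- and k-coefficients y = z = 0, so it lies in the complex subalgebra spanned by 1 and i.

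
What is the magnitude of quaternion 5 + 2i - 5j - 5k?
√79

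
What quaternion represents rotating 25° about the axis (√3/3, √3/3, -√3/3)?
0.9763 + 0.125i + 0.125j - 0.125k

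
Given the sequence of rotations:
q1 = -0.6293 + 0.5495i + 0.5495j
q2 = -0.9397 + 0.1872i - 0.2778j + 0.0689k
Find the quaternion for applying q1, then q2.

q2 · q1 = 0.6411 - 0.672i - 0.3037j + 0.2122k
0.6411 - 0.672i - 0.3037j + 0.2122k


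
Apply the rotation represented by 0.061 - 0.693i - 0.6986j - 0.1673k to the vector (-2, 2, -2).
(1.748, -2.565, 1.537)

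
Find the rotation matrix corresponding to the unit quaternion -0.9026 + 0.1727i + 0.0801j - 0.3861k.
[[0.689, -0.6693, -0.278], [0.7247, 0.6422, 0.2499], [0.0112, -0.3736, 0.9275]]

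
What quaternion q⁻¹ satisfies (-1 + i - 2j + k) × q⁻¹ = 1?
-0.1429 - 0.1429i + 0.2857j - 0.1429k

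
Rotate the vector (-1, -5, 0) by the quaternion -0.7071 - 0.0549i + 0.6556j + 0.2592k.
(-1.479, -3.859, -2.986)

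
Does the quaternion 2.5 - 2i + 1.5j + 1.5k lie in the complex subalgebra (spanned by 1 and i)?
No. The quaternion 2.5 - 2i + 1.5j + 1.5k has j-coefficient y = 1.5 and k-coefficient z = 1.5, not both zero, so it does not lie in the complex subalgebra spanned by 1 and i.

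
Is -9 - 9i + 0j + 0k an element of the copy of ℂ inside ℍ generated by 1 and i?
Yes. The quaternion -9 - 9i has j- and k-coefficients y = z = 0, so it lies in the complex subalgebra spanned by 1 and i.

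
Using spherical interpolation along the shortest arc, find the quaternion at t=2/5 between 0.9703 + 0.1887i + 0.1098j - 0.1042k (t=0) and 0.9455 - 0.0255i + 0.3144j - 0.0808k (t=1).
0.9708 + 0.104i + 0.1939j - 0.0959k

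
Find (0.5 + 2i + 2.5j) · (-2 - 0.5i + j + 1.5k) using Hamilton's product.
-2.5 - 0.5i - 7.5j + 4k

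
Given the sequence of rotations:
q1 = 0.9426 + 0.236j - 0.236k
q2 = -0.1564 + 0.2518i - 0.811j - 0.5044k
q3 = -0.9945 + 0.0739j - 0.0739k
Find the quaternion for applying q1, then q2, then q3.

q2 · q1 = -0.0751 + 0.5478i - 0.7419j - 0.3791k
q3 · q2 · q1 = 0.1015 - 0.6276i + 0.6918j + 0.3421k
0.1015 - 0.6276i + 0.6918j + 0.3421k


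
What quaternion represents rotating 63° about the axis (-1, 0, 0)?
0.8526 - 0.5225i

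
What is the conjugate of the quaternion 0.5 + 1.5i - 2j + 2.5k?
0.5 - 1.5i + 2j - 2.5k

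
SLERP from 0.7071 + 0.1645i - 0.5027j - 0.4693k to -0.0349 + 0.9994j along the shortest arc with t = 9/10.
0.1169 + 0.0196i - 0.9914j - 0.056k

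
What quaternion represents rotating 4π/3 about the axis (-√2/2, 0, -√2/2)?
-0.5 - 0.6124i - 0.6124k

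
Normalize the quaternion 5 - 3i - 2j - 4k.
0.6804 - 0.4082i - 0.2722j - 0.5443k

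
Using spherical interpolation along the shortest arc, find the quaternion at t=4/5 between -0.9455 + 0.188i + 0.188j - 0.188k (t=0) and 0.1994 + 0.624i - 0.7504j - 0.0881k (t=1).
-0.4427 - 0.5148i + 0.7336j + 0.028k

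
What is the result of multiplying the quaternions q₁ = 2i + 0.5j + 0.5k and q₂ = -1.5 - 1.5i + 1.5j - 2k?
3.25 - 4.75i + 2.5j + 3k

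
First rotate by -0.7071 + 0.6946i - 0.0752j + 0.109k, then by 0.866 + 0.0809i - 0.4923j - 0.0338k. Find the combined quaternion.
-0.7019 + 0.4881i + 0.2507j + 0.4542k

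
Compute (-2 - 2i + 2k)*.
-2 + 2i - 2k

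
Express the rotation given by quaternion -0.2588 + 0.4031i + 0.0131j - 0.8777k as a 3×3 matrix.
[[-0.5411, -0.4437, -0.7144], [0.4649, -0.8657, 0.1856], [-0.7008, -0.2316, 0.6747]]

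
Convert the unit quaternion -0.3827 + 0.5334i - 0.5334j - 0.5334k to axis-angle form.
axis = (√3/3, -√3/3, -√3/3), θ = 5π/4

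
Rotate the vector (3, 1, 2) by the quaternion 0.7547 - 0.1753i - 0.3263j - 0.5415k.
(0.928, -0.521, 3.587)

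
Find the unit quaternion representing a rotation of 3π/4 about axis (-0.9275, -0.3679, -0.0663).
0.3827 - 0.8569i - 0.3399j - 0.0613k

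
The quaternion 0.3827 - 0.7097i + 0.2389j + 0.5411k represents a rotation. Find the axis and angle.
axis = (-0.7682, 0.2586, 0.5857), θ = 3π/4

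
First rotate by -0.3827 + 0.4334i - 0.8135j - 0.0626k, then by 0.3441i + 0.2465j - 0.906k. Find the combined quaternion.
-0.0053 - 0.8841i - 0.4655j - 0.04k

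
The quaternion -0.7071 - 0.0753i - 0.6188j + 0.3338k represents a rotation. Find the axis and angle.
axis = (-0.1065, -0.8751, 0.4721), θ = 3π/2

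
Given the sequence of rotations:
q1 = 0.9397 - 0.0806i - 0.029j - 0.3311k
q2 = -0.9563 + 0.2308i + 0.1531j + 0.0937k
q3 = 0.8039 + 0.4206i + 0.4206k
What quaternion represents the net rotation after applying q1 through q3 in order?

q2 · q1 = -0.8446 + 0.246i + 0.2405j + 0.4103k
q3 · q2 · q1 = -0.955 - 0.2586i + 0.1242j + 0.0758k
-0.955 - 0.2586i + 0.1242j + 0.0758k


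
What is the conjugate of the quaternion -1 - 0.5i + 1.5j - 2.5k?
-1 + 0.5i - 1.5j + 2.5k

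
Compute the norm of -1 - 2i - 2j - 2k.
√13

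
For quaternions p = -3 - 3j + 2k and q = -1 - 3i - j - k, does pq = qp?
No: pq = 2 + 14i - 8k ≠ 2 + 4i + 12j + 10k = qp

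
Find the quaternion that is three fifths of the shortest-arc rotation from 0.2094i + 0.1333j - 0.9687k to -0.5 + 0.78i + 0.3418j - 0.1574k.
-0.3538 + 0.6558i + 0.308j - 0.5915k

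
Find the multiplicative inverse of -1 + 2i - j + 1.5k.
-0.1212 - 0.2424i + 0.1212j - 0.1818k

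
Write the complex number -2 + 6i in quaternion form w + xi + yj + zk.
-2 + 6i + 0j + 0k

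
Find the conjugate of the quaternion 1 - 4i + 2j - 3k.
1 + 4i - 2j + 3k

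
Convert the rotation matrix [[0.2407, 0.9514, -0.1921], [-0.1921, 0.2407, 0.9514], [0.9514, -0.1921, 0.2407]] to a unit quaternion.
0.6561 - 0.4357i - 0.4357j - 0.4357k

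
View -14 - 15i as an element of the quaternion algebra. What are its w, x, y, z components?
-14 - 15i + 0j + 0k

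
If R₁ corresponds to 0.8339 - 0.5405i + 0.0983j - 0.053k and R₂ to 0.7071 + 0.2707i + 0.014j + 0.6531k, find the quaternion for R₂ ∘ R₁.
0.7692 - 0.2214i - 0.2575j + 0.5413k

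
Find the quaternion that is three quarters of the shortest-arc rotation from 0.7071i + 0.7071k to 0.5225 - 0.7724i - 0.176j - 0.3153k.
-0.4062 + 0.7913i + 0.1368j + 0.436k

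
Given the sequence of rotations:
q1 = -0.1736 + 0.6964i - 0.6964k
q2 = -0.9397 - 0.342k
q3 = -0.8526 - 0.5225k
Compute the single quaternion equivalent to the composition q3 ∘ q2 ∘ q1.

q2 · q1 = -0.075 - 0.6544i - 0.2382j + 0.7138k
q3 · q2 · q1 = 0.4369 + 0.4335i + 0.545j - 0.5694k
0.4369 + 0.4335i + 0.545j - 0.5694k


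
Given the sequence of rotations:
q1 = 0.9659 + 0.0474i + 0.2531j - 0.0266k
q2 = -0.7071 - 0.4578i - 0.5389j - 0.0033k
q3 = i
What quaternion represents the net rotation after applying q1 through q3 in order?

q2 · q1 = -0.525 - 0.4605i - 0.7118j - 0.0747k
q3 · q2 · q1 = 0.4605 - 0.525i + 0.0747j - 0.7118k
0.4605 - 0.525i + 0.0747j - 0.7118k


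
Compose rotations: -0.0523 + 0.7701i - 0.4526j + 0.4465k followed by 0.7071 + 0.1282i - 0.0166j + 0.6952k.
-0.4536 + 0.8451i + 0.159j + 0.2341k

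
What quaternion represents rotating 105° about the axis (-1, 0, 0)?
0.6088 - 0.7934i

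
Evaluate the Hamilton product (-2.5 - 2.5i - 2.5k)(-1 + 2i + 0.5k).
8.75 - 2.5i - 3.75j + 1.25k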